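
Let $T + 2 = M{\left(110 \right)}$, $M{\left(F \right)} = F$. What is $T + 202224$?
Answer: $202332$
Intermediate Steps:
$T = 108$ ($T = -2 + 110 = 108$)
$T + 202224 = 108 + 202224 = 202332$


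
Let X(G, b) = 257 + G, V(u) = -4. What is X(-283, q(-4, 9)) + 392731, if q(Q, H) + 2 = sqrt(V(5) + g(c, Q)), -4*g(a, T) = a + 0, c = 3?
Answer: 392705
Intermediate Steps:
g(a, T) = -a/4 (g(a, T) = -(a + 0)/4 = -a/4)
q(Q, H) = -2 + I*sqrt(19)/2 (q(Q, H) = -2 + sqrt(-4 - 1/4*3) = -2 + sqrt(-4 - 3/4) = -2 + sqrt(-19/4) = -2 + I*sqrt(19)/2)
X(-283, q(-4, 9)) + 392731 = (257 - 283) + 392731 = -26 + 392731 = 392705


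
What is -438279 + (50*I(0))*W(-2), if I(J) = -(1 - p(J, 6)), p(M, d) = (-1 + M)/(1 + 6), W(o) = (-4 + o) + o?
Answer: -3064753/7 ≈ -4.3782e+5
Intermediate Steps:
W(o) = -4 + 2*o
p(M, d) = -1/7 + M/7 (p(M, d) = (-1 + M)/7 = (-1 + M)*(1/7) = -1/7 + M/7)
I(J) = -8/7 + J/7 (I(J) = -(1 - (-1/7 + J/7)) = -(1 + (1/7 - J/7)) = -(8/7 - J/7) = -8/7 + J/7)
-438279 + (50*I(0))*W(-2) = -438279 + (50*(-8/7 + (1/7)*0))*(-4 + 2*(-2)) = -438279 + (50*(-8/7 + 0))*(-4 - 4) = -438279 + (50*(-8/7))*(-8) = -438279 - 400/7*(-8) = -438279 + 3200/7 = -3064753/7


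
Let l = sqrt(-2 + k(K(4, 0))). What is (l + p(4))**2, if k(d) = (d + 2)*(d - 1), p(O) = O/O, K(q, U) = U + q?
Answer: 25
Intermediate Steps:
p(O) = 1
k(d) = (-1 + d)*(2 + d) (k(d) = (2 + d)*(-1 + d) = (-1 + d)*(2 + d))
l = 4 (l = sqrt(-2 + (-2 + (0 + 4) + (0 + 4)**2)) = sqrt(-2 + (-2 + 4 + 4**2)) = sqrt(-2 + (-2 + 4 + 16)) = sqrt(-2 + 18) = sqrt(16) = 4)
(l + p(4))**2 = (4 + 1)**2 = 5**2 = 25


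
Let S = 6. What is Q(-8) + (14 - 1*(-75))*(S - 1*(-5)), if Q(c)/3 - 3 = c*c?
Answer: 1180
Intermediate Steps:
Q(c) = 9 + 3*c² (Q(c) = 9 + 3*(c*c) = 9 + 3*c²)
Q(-8) + (14 - 1*(-75))*(S - 1*(-5)) = (9 + 3*(-8)²) + (14 - 1*(-75))*(6 - 1*(-5)) = (9 + 3*64) + (14 + 75)*(6 + 5) = (9 + 192) + 89*11 = 201 + 979 = 1180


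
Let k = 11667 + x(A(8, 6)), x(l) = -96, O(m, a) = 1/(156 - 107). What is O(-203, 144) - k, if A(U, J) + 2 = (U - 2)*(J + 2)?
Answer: -566978/49 ≈ -11571.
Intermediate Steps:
A(U, J) = -2 + (-2 + U)*(2 + J) (A(U, J) = -2 + (U - 2)*(J + 2) = -2 + (-2 + U)*(2 + J))
O(m, a) = 1/49
k = 11571 (k = 11667 - 96 = 11571)
O(-203, 144) - k = 1/49 - 1*11571 = 1/49 - 11571 = -566978/49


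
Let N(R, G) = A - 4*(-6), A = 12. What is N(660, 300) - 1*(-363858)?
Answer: 363894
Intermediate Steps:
N(R, G) = 36 (N(R, G) = 12 - 4*(-6) = 12 + 24 = 36)
N(660, 300) - 1*(-363858) = 36 - 1*(-363858) = 36 + 363858 = 363894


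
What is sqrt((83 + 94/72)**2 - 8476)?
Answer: I*sqrt(1773671)/36 ≈ 36.994*I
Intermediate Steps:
sqrt((83 + 94/72)**2 - 8476) = sqrt((83 + 94*(1/72))**2 - 8476) = sqrt((83 + 47/36)**2 - 8476) = sqrt((3035/36)**2 - 8476) = sqrt(9211225/1296 - 8476) = sqrt(-1773671/1296) = I*sqrt(1773671)/36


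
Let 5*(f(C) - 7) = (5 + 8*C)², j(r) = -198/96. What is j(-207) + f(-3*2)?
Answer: 29979/80 ≈ 374.74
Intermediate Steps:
j(r) = -33/16 (j(r) = -198*1/96 = -33/16)
f(C) = 7 + (5 + 8*C)²/5
j(-207) + f(-3*2) = -33/16 + (7 + (5 + 8*(-3*2))²/5) = -33/16 + (7 + (5 + 8*(-6))²/5) = -33/16 + (7 + (5 - 48)²/5) = -33/16 + (7 + (⅕)*(-43)²) = -33/16 + (7 + (⅕)*1849) = -33/16 + (7 + 1849/5) = -33/16 + 1884/5 = 29979/80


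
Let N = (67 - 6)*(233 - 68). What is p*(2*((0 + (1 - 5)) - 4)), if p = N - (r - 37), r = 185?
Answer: -158672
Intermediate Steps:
N = 10065 (N = 61*165 = 10065)
p = 9917 (p = 10065 - (185 - 37) = 10065 - 1*148 = 10065 - 148 = 9917)
p*(2*((0 + (1 - 5)) - 4)) = 9917*(2*((0 + (1 - 5)) - 4)) = 9917*(2*((0 - 4) - 4)) = 9917*(2*(-4 - 4)) = 9917*(2*(-8)) = 9917*(-16) = -158672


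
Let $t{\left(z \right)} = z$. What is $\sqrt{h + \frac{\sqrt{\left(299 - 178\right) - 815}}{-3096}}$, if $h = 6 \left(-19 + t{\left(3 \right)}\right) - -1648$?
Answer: $\frac{\sqrt{413229312 - 86 i \sqrt{694}}}{516} \approx 39.395 - 0.00010799 i$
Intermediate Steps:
$h = 1552$ ($h = 6 \left(-19 + 3\right) - -1648 = 6 \left(-16\right) + 1648 = -96 + 1648 = 1552$)
$\sqrt{h + \frac{\sqrt{\left(299 - 178\right) - 815}}{-3096}} = \sqrt{1552 + \frac{\sqrt{\left(299 - 178\right) - 815}}{-3096}} = \sqrt{1552 + \sqrt{121 - 815} \left(- \frac{1}{3096}\right)} = \sqrt{1552 + \sqrt{-694} \left(- \frac{1}{3096}\right)} = \sqrt{1552 + i \sqrt{694} \left(- \frac{1}{3096}\right)} = \sqrt{1552 - \frac{i \sqrt{694}}{3096}}$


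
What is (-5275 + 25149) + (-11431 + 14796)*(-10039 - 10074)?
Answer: -67660371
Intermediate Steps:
(-5275 + 25149) + (-11431 + 14796)*(-10039 - 10074) = 19874 + 3365*(-20113) = 19874 - 67680245 = -67660371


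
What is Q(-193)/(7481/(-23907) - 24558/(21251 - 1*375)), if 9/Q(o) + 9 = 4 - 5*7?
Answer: 1122935697/7432814620 ≈ 0.15108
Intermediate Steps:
Q(o) = -9/40 (Q(o) = 9/(-9 + (4 - 5*7)) = 9/(-9 + (4 - 35)) = 9/(-9 - 31) = 9/(-40) = 9*(-1/40) = -9/40)
Q(-193)/(7481/(-23907) - 24558/(21251 - 1*375)) = -9/(40*(7481/(-23907) - 24558/(21251 - 1*375))) = -9/(40*(7481*(-1/23907) - 24558/(21251 - 375))) = -9/(40*(-7481/23907 - 24558/20876)) = -9/(40*(-7481/23907 - 24558*1/20876)) = -9/(40*(-7481/23907 - 12279/10438)) = -9/(40*(-371640731/249541266)) = -9/40*(-249541266/371640731) = 1122935697/7432814620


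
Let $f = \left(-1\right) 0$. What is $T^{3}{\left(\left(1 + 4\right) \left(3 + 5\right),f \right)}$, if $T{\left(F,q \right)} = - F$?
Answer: $-64000$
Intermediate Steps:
$f = 0$
$T^{3}{\left(\left(1 + 4\right) \left(3 + 5\right),f \right)} = \left(- \left(1 + 4\right) \left(3 + 5\right)\right)^{3} = \left(- 5 \cdot 8\right)^{3} = \left(\left(-1\right) 40\right)^{3} = \left(-40\right)^{3} = -64000$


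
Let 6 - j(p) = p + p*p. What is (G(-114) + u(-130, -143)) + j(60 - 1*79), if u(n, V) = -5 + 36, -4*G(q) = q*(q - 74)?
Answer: -5663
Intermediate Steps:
G(q) = -q*(-74 + q)/4 (G(q) = -q*(q - 74)/4 = -q*(-74 + q)/4)
u(n, V) = 31
j(p) = 6 - p - p**2 (j(p) = 6 - (p + p*p) = 6 - (p + p**2) = 6 + (-p - p**2) = 6 - p - p**2)
(G(-114) + u(-130, -143)) + j(60 - 1*79) = ((1/4)*(-114)*(74 - 1*(-114)) + 31) + (6 - (60 - 1*79) - (60 - 1*79)**2) = ((1/4)*(-114)*(74 + 114) + 31) + (6 - (60 - 79) - (60 - 79)**2) = ((1/4)*(-114)*188 + 31) + (6 - 1*(-19) - 1*(-19)**2) = (-5358 + 31) + (6 + 19 - 1*361) = -5327 + (6 + 19 - 361) = -5327 - 336 = -5663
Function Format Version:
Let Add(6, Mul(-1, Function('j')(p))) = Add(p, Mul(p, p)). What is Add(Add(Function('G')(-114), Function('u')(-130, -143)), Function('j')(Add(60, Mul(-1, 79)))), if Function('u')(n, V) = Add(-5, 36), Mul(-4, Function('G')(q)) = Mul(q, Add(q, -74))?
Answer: -5663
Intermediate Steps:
Function('G')(q) = Mul(Rational(-1, 4), q, Add(-74, q)) (Function('G')(q) = Mul(Rational(-1, 4), Mul(q, Add(q, -74))) = Mul(Rational(-1, 4), Mul(q, Add(-74, q))) = Mul(Rational(-1, 4), q, Add(-74, q)))
Function('u')(n, V) = 31
Function('j')(p) = Add(6, Mul(-1, p), Mul(-1, Pow(p, 2))) (Function('j')(p) = Add(6, Mul(-1, Add(p, Mul(p, p)))) = Add(6, Mul(-1, Add(p, Pow(p, 2)))) = Add(6, Add(Mul(-1, p), Mul(-1, Pow(p, 2)))) = Add(6, Mul(-1, p), Mul(-1, Pow(p, 2))))
Add(Add(Function('G')(-114), Function('u')(-130, -143)), Function('j')(Add(60, Mul(-1, 79)))) = Add(Add(Mul(Rational(1, 4), -114, Add(74, Mul(-1, -114))), 31), Add(6, Mul(-1, Add(60, Mul(-1, 79))), Mul(-1, Pow(Add(60, Mul(-1, 79)), 2)))) = Add(Add(Mul(Rational(1, 4), -114, Add(74, 114)), 31), Add(6, Mul(-1, Add(60, -79)), Mul(-1, Pow(Add(60, -79), 2)))) = Add(Add(Mul(Rational(1, 4), -114, 188), 31), Add(6, Mul(-1, -19), Mul(-1, Pow(-19, 2)))) = Add(Add(-5358, 31), Add(6, 19, Mul(-1, 361))) = Add(-5327, Add(6, 19, -361)) = Add(-5327, -336) = -5663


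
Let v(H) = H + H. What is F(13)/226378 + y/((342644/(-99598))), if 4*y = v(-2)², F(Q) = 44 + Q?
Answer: -22541913367/19391765858 ≈ -1.1624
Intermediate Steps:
v(H) = 2*H
y = 4 (y = (2*(-2))²/4 = (¼)*(-4)² = (¼)*16 = 4)
F(13)/226378 + y/((342644/(-99598))) = (44 + 13)/226378 + 4/((342644/(-99598))) = 57*(1/226378) + 4/((342644*(-1/99598))) = 57/226378 + 4/(-171322/49799) = 57/226378 + 4*(-49799/171322) = 57/226378 - 99598/85661 = -22541913367/19391765858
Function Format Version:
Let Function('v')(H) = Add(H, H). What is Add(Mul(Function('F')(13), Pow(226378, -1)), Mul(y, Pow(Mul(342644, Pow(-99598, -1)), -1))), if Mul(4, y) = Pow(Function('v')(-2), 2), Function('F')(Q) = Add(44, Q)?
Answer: Rational(-22541913367, 19391765858) ≈ -1.1624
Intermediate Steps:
Function('v')(H) = Mul(2, H)
y = 4 (y = Mul(Rational(1, 4), Pow(Mul(2, -2), 2)) = Mul(Rational(1, 4), Pow(-4, 2)) = Mul(Rational(1, 4), 16) = 4)
Add(Mul(Function('F')(13), Pow(226378, -1)), Mul(y, Pow(Mul(342644, Pow(-99598, -1)), -1))) = Add(Mul(Add(44, 13), Pow(226378, -1)), Mul(4, Pow(Mul(342644, Pow(-99598, -1)), -1))) = Add(Mul(57, Rational(1, 226378)), Mul(4, Pow(Mul(342644, Rational(-1, 99598)), -1))) = Add(Rational(57, 226378), Mul(4, Pow(Rational(-171322, 49799), -1))) = Add(Rational(57, 226378), Mul(4, Rational(-49799, 171322))) = Add(Rational(57, 226378), Rational(-99598, 85661)) = Rational(-22541913367, 19391765858)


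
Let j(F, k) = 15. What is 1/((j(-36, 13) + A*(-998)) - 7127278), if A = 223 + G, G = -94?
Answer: -1/7256005 ≈ -1.3782e-7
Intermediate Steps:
A = 129 (A = 223 - 94 = 129)
1/((j(-36, 13) + A*(-998)) - 7127278) = 1/((15 + 129*(-998)) - 7127278) = 1/((15 - 128742) - 7127278) = 1/(-128727 - 7127278) = 1/(-7256005) = -1/7256005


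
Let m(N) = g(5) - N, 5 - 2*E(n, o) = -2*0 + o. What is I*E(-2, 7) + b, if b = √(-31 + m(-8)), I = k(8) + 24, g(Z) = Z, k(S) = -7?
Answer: -17 + 3*I*√2 ≈ -17.0 + 4.2426*I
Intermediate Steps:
I = 17 (I = -7 + 24 = 17)
E(n, o) = 5/2 - o/2 (E(n, o) = 5/2 - (-2*0 + o)/2 = 5/2 - (0 + o)/2 = 5/2 - o/2)
m(N) = 5 - N
b = 3*I*√2 (b = √(-31 + (5 - 1*(-8))) = √(-31 + (5 + 8)) = √(-31 + 13) = √(-18) = 3*I*√2 ≈ 4.2426*I)
I*E(-2, 7) + b = 17*(5/2 - ½*7) + 3*I*√2 = 17*(5/2 - 7/2) + 3*I*√2 = 17*(-1) + 3*I*√2 = -17 + 3*I*√2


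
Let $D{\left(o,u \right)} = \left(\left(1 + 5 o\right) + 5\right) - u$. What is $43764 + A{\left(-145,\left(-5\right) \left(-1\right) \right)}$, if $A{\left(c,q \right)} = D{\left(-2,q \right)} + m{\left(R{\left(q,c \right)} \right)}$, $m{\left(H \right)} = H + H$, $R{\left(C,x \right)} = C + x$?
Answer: $43475$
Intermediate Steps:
$m{\left(H \right)} = 2 H$
$D{\left(o,u \right)} = 6 - u + 5 o$ ($D{\left(o,u \right)} = \left(6 + 5 o\right) - u = 6 - u + 5 o$)
$A{\left(c,q \right)} = -4 + q + 2 c$ ($A{\left(c,q \right)} = \left(6 - q + 5 \left(-2\right)\right) + 2 \left(q + c\right) = \left(6 - q - 10\right) + 2 \left(c + q\right) = \left(-4 - q\right) + \left(2 c + 2 q\right) = -4 + q + 2 c$)
$43764 + A{\left(-145,\left(-5\right) \left(-1\right) \right)} = 43764 - 289 = 43475$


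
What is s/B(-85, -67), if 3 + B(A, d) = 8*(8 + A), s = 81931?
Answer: -81931/619 ≈ -132.36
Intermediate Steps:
B(A, d) = 61 + 8*A (B(A, d) = -3 + 8*(8 + A) = -3 + (64 + 8*A) = 61 + 8*A)
s/B(-85, -67) = 81931/(61 + 8*(-85)) = 81931/(61 - 680) = 81931/(-619) = 81931*(-1/619) = -81931/619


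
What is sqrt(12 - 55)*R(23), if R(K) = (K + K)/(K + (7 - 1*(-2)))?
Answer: 23*I*sqrt(43)/16 ≈ 9.4263*I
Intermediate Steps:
R(K) = 2*K/(9 + K) (R(K) = (2*K)/(K + (7 + 2)) = (2*K)/(K + 9) = (2*K)/(9 + K) = 2*K/(9 + K))
sqrt(12 - 55)*R(23) = sqrt(12 - 55)*(2*23/(9 + 23)) = sqrt(-43)*(2*23/32) = (I*sqrt(43))*(2*23*(1/32)) = (I*sqrt(43))*(23/16) = 23*I*sqrt(43)/16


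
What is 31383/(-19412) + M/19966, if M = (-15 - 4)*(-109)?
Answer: -293195363/193789996 ≈ -1.5130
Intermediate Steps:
M = 2071 (M = -19*(-109) = 2071)
31383/(-19412) + M/19966 = 31383/(-19412) + 2071/19966 = 31383*(-1/19412) + 2071*(1/19966) = -31383/19412 + 2071/19966 = -293195363/193789996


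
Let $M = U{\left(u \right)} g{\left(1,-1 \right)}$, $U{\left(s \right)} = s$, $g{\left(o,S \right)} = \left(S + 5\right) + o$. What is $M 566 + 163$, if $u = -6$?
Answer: $-16817$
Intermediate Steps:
$g{\left(o,S \right)} = 5 + S + o$ ($g{\left(o,S \right)} = \left(5 + S\right) + o = 5 + S + o$)
$M = -30$ ($M = - 6 \left(5 - 1 + 1\right) = \left(-6\right) 5 = -30$)
$M 566 + 163 = \left(-30\right) 566 + 163 = -16980 + 163 = -16817$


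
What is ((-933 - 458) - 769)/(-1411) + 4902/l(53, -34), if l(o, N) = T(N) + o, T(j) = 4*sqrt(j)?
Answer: 373828746/4731083 - 19608*I*sqrt(34)/3353 ≈ 79.016 - 34.099*I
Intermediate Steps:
l(o, N) = o + 4*sqrt(N) (l(o, N) = 4*sqrt(N) + o = o + 4*sqrt(N))
((-933 - 458) - 769)/(-1411) + 4902/l(53, -34) = ((-933 - 458) - 769)/(-1411) + 4902/(53 + 4*sqrt(-34)) = (-1391 - 769)*(-1/1411) + 4902/(53 + 4*(I*sqrt(34))) = -2160*(-1/1411) + 4902/(53 + 4*I*sqrt(34)) = 2160/1411 + 4902/(53 + 4*I*sqrt(34))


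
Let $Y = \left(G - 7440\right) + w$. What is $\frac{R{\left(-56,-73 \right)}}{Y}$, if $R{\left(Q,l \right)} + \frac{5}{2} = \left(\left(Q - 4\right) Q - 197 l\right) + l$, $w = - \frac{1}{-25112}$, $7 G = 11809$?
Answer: $- \frac{147872012}{48156445} \approx -3.0707$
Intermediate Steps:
$G = 1687$ ($G = \frac{1}{7} \cdot 11809 = 1687$)
$w = \frac{1}{25112}$ ($w = \left(-1\right) \left(- \frac{1}{25112}\right) = \frac{1}{25112} \approx 3.9822 \cdot 10^{-5}$)
$R{\left(Q,l \right)} = - \frac{5}{2} - 196 l + Q \left(-4 + Q\right)$ ($R{\left(Q,l \right)} = - \frac{5}{2} + \left(\left(\left(Q - 4\right) Q - 197 l\right) + l\right) = - \frac{5}{2} + \left(\left(\left(-4 + Q\right) Q - 197 l\right) + l\right) = - \frac{5}{2} + \left(\left(Q \left(-4 + Q\right) - 197 l\right) + l\right) = - \frac{5}{2} + \left(\left(- 197 l + Q \left(-4 + Q\right)\right) + l\right) = - \frac{5}{2} + \left(- 196 l + Q \left(-4 + Q\right)\right) = - \frac{5}{2} - 196 l + Q \left(-4 + Q\right)$)
$Y = - \frac{144469335}{25112}$ ($Y = \left(1687 - 7440\right) + \frac{1}{25112} = -5753 + \frac{1}{25112} = - \frac{144469335}{25112} \approx -5753.0$)
$\frac{R{\left(-56,-73 \right)}}{Y} = \frac{- \frac{5}{2} + \left(-56\right)^{2} - -14308 - -224}{- \frac{144469335}{25112}} = \left(- \frac{5}{2} + 3136 + 14308 + 224\right) \left(- \frac{25112}{144469335}\right) = \frac{35331}{2} \left(- \frac{25112}{144469335}\right) = - \frac{147872012}{48156445}$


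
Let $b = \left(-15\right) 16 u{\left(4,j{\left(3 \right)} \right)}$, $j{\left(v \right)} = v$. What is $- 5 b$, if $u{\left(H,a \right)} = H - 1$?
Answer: $3600$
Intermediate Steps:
$u{\left(H,a \right)} = -1 + H$
$b = -720$ ($b = \left(-15\right) 16 \left(-1 + 4\right) = \left(-240\right) 3 = -720$)
$- 5 b = \left(-5\right) \left(-720\right) = 3600$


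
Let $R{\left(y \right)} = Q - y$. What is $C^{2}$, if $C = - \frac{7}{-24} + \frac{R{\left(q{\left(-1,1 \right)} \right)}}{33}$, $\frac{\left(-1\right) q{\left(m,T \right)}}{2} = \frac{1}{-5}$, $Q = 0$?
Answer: $\frac{15129}{193600} \approx 0.078146$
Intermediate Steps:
$q{\left(m,T \right)} = \frac{2}{5}$ ($q{\left(m,T \right)} = - \frac{2}{-5} = \left(-2\right) \left(- \frac{1}{5}\right) = \frac{2}{5}$)
$R{\left(y \right)} = - y$ ($R{\left(y \right)} = 0 - y = - y$)
$C = \frac{123}{440}$ ($C = - \frac{7}{-24} + \frac{\left(-1\right) \frac{2}{5}}{33} = \left(-7\right) \left(- \frac{1}{24}\right) - \frac{2}{165} = \frac{7}{24} - \frac{2}{165} = \frac{123}{440} \approx 0.27955$)
$C^{2} = \left(\frac{123}{440}\right)^{2} = \frac{15129}{193600}$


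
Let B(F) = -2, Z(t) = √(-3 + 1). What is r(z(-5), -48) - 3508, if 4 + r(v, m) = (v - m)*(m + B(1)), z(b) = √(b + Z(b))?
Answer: -5912 - 50*√(-5 + I*√2) ≈ -5927.7 - 112.89*I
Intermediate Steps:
Z(t) = I*√2 (Z(t) = √(-2) = I*√2)
z(b) = √(b + I*√2)
r(v, m) = -4 + (-2 + m)*(v - m) (r(v, m) = -4 + (v - m)*(m - 2) = -4 + (v - m)*(-2 + m) = -4 + (-2 + m)*(v - m))
r(z(-5), -48) - 3508 = (-4 - 1*(-48)² - 2*√(-5 + I*√2) + 2*(-48) - 48*√(-5 + I*√2)) - 3508 = (-4 - 1*2304 - 2*√(-5 + I*√2) - 96 - 48*√(-5 + I*√2)) - 3508 = (-4 - 2304 - 2*√(-5 + I*√2) - 96 - 48*√(-5 + I*√2)) - 3508 = (-2404 - 50*√(-5 + I*√2)) - 3508 = -5912 - 50*√(-5 + I*√2)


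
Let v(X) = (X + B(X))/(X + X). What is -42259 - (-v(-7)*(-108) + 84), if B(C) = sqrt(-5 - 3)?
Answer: -42397 + 108*I*sqrt(2)/7 ≈ -42397.0 + 21.819*I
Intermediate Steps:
B(C) = 2*I*sqrt(2) (B(C) = sqrt(-8) = 2*I*sqrt(2))
v(X) = (X + 2*I*sqrt(2))/(2*X) (v(X) = (X + 2*I*sqrt(2))/(X + X) = (X + 2*I*sqrt(2))/((2*X)) = (X + 2*I*sqrt(2))*(1/(2*X)) = (X + 2*I*sqrt(2))/(2*X))
-42259 - (-v(-7)*(-108) + 84) = -42259 - (-((1/2)*(-7) + I*sqrt(2))/(-7)*(-108) + 84) = -42259 - (-(-1)*(-7/2 + I*sqrt(2))/7*(-108) + 84) = -42259 - (-(1/2 - I*sqrt(2)/7)*(-108) + 84) = -42259 - ((-1/2 + I*sqrt(2)/7)*(-108) + 84) = -42259 - ((54 - 108*I*sqrt(2)/7) + 84) = -42259 - (138 - 108*I*sqrt(2)/7) = -42259 + (-138 + 108*I*sqrt(2)/7) = -42397 + 108*I*sqrt(2)/7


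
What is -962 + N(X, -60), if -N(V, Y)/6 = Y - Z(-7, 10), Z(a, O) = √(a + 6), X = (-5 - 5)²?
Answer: -602 + 6*I ≈ -602.0 + 6.0*I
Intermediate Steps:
X = 100 (X = (-10)² = 100)
Z(a, O) = √(6 + a)
N(V, Y) = -6*Y + 6*I (N(V, Y) = -6*(Y - √(6 - 7)) = -6*(Y - √(-1)) = -6*(Y - I) = -6*Y + 6*I)
-962 + N(X, -60) = -962 + (-6*(-60) + 6*I) = -962 + (360 + 6*I) = -602 + 6*I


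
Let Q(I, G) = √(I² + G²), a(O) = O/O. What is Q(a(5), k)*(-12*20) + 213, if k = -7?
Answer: 213 - 1200*√2 ≈ -1484.1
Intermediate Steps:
a(O) = 1
Q(I, G) = √(G² + I²)
Q(a(5), k)*(-12*20) + 213 = √((-7)² + 1²)*(-12*20) + 213 = √(49 + 1)*(-240) + 213 = √50*(-240) + 213 = (5*√2)*(-240) + 213 = -1200*√2 + 213 = 213 - 1200*√2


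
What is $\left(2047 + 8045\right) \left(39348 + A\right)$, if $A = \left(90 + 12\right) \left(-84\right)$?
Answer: $310631760$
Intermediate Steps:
$A = -8568$ ($A = 102 \left(-84\right) = -8568$)
$\left(2047 + 8045\right) \left(39348 + A\right) = \left(2047 + 8045\right) \left(39348 - 8568\right) = 10092 \cdot 30780 = 310631760$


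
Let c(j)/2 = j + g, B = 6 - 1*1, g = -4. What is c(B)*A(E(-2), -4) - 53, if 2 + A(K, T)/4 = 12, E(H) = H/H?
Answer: 27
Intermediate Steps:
E(H) = 1
B = 5 (B = 6 - 1 = 5)
c(j) = -8 + 2*j (c(j) = 2*(j - 4) = 2*(-4 + j) = -8 + 2*j)
A(K, T) = 40 (A(K, T) = -8 + 4*12 = -8 + 48 = 40)
c(B)*A(E(-2), -4) - 53 = (-8 + 2*5)*40 - 53 = (-8 + 10)*40 - 53 = 2*40 - 53 = 80 - 53 = 27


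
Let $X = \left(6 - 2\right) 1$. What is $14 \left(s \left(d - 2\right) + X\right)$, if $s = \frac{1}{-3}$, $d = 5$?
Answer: $42$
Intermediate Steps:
$X = 4$ ($X = 4 \cdot 1 = 4$)
$s = - \frac{1}{3} \approx -0.33333$
$14 \left(s \left(d - 2\right) + X\right) = 14 \left(- \frac{5 - 2}{3} + 4\right) = 14 \left(\left(- \frac{1}{3}\right) 3 + 4\right) = 14 \left(-1 + 4\right) = 14 \cdot 3 = 42$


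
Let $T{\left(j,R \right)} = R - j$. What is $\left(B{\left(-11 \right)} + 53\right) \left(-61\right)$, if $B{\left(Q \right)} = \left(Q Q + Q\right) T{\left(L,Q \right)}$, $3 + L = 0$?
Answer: $50447$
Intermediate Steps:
$L = -3$ ($L = -3 + 0 = -3$)
$B{\left(Q \right)} = \left(3 + Q\right) \left(Q + Q^{2}\right)$ ($B{\left(Q \right)} = \left(Q Q + Q\right) \left(Q - -3\right) = \left(Q^{2} + Q\right) \left(Q + 3\right) = \left(Q + Q^{2}\right) \left(3 + Q\right) = \left(3 + Q\right) \left(Q + Q^{2}\right)$)
$\left(B{\left(-11 \right)} + 53\right) \left(-61\right) = \left(- 11 \left(1 - 11\right) \left(3 - 11\right) + 53\right) \left(-61\right) = \left(\left(-11\right) \left(-10\right) \left(-8\right) + 53\right) \left(-61\right) = \left(-880 + 53\right) \left(-61\right) = \left(-827\right) \left(-61\right) = 50447$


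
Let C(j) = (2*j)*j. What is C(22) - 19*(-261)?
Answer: 5927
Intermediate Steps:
C(j) = 2*j²
C(22) - 19*(-261) = 2*22² - 19*(-261) = 2*484 + 4959 = 968 + 4959 = 5927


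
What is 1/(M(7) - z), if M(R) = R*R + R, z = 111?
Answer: -1/55 ≈ -0.018182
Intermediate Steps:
M(R) = R + R² (M(R) = R² + R = R + R²)
1/(M(7) - z) = 1/(7*(1 + 7) - 1*111) = 1/(7*8 - 111) = 1/(56 - 111) = 1/(-55) = -1/55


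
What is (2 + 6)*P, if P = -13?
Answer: -104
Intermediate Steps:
(2 + 6)*P = (2 + 6)*(-13) = 8*(-13) = -104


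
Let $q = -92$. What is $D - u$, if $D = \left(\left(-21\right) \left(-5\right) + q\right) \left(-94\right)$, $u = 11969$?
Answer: $-13191$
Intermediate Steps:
$D = -1222$ ($D = \left(\left(-21\right) \left(-5\right) - 92\right) \left(-94\right) = \left(105 - 92\right) \left(-94\right) = 13 \left(-94\right) = -1222$)
$D - u = -1222 - 11969 = -13191$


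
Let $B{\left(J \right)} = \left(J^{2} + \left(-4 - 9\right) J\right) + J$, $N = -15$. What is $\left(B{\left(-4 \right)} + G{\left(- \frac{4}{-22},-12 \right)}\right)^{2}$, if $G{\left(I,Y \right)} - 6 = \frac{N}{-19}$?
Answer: $\frac{1809025}{361} \approx 5011.1$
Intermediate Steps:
$B{\left(J \right)} = J^{2} - 12 J$ ($B{\left(J \right)} = \left(J^{2} + \left(-4 - 9\right) J\right) + J = \left(J^{2} - 13 J\right) + J = J^{2} - 12 J$)
$G{\left(I,Y \right)} = \frac{129}{19}$ ($G{\left(I,Y \right)} = 6 - \frac{15}{-19} = 6 - - \frac{15}{19} = 6 + \frac{15}{19} = \frac{129}{19}$)
$\left(B{\left(-4 \right)} + G{\left(- \frac{4}{-22},-12 \right)}\right)^{2} = \left(- 4 \left(-12 - 4\right) + \frac{129}{19}\right)^{2} = \left(\left(-4\right) \left(-16\right) + \frac{129}{19}\right)^{2} = \left(64 + \frac{129}{19}\right)^{2} = \left(\frac{1345}{19}\right)^{2} = \frac{1809025}{361}$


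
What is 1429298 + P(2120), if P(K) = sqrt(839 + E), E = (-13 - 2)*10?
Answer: 1429298 + sqrt(689) ≈ 1.4293e+6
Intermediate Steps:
E = -150 (E = -15*10 = -150)
P(K) = sqrt(689) (P(K) = sqrt(839 - 150) = sqrt(689))
1429298 + P(2120) = 1429298 + sqrt(689)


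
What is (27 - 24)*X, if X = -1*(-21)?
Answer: 63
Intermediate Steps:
X = 21
(27 - 24)*X = (27 - 24)*21 = 3*21 = 63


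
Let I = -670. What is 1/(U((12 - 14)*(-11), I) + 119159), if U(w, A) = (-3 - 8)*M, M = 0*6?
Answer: 1/119159 ≈ 8.3921e-6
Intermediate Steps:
M = 0
U(w, A) = 0 (U(w, A) = (-3 - 8)*0 = -11*0 = 0)
1/(U((12 - 14)*(-11), I) + 119159) = 1/(0 + 119159) = 1/119159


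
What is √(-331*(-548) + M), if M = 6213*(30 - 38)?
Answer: 2*√32921 ≈ 362.88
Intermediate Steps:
M = -49704 (M = 6213*(-8) = -49704)
√(-331*(-548) + M) = √(-331*(-548) - 49704) = √(181388 - 49704) = √131684 = 2*√32921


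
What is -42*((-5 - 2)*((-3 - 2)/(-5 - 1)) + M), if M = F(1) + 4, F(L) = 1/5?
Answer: 343/5 ≈ 68.600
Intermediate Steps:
F(L) = ⅕ (F(L) = 1*(⅕) = ⅕)
M = 21/5 (M = ⅕ + 4 = 21/5 ≈ 4.2000)
-42*((-5 - 2)*((-3 - 2)/(-5 - 1)) + M) = -42*((-5 - 2)*((-3 - 2)/(-5 - 1)) + 21/5) = -42*(-(-35)/(-6) + 21/5) = -42*(-(-35)*(-1)/6 + 21/5) = -42*(-7*⅚ + 21/5) = -42*(-35/6 + 21/5) = -42*(-49/30) = 343/5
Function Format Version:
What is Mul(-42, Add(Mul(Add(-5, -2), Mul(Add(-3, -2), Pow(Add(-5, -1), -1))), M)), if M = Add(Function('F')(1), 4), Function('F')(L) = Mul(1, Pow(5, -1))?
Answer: Rational(343, 5) ≈ 68.600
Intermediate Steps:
Function('F')(L) = Rational(1, 5) (Function('F')(L) = Mul(1, Rational(1, 5)) = Rational(1, 5))
M = Rational(21, 5) (M = Add(Rational(1, 5), 4) = Rational(21, 5) ≈ 4.2000)
Mul(-42, Add(Mul(Add(-5, -2), Mul(Add(-3, -2), Pow(Add(-5, -1), -1))), M)) = Mul(-42, Add(Mul(Add(-5, -2), Mul(Add(-3, -2), Pow(Add(-5, -1), -1))), Rational(21, 5))) = Mul(-42, Add(Mul(-7, Mul(-5, Pow(-6, -1))), Rational(21, 5))) = Mul(-42, Add(Mul(-7, Mul(-5, Rational(-1, 6))), Rational(21, 5))) = Mul(-42, Add(Mul(-7, Rational(5, 6)), Rational(21, 5))) = Mul(-42, Add(Rational(-35, 6), Rational(21, 5))) = Mul(-42, Rational(-49, 30)) = Rational(343, 5)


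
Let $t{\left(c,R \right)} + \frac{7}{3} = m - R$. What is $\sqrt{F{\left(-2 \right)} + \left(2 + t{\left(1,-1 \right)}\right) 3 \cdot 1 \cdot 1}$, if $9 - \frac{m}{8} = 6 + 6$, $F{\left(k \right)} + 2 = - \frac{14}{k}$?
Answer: $i \sqrt{65} \approx 8.0623 i$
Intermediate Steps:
$F{\left(k \right)} = -2 - \frac{14}{k}$
$m = -24$ ($m = 72 - 8 \left(6 + 6\right) = 72 - 96 = -24$)
$t{\left(c,R \right)} = - \frac{79}{3} - R$ ($t{\left(c,R \right)} = - \frac{7}{3} - \left(24 + R\right) = - \frac{79}{3} - R$)
$\sqrt{F{\left(-2 \right)} + \left(2 + t{\left(1,-1 \right)}\right) 3 \cdot 1 \cdot 1} = \sqrt{\left(-2 - \frac{14}{-2}\right) + \left(2 - \frac{76}{3}\right) 3 \cdot 1 \cdot 1} = \sqrt{\left(-2 - -7\right) + \left(2 + \left(- \frac{79}{3} + 1\right)\right) 3 \cdot 1} = \sqrt{\left(-2 + 7\right) + \left(2 - \frac{76}{3}\right) 3} = \sqrt{5 - 70} = \sqrt{-65} = i \sqrt{65}$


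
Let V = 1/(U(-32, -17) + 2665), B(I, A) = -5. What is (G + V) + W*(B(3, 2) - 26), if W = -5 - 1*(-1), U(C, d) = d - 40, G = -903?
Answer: -2031631/2608 ≈ -779.00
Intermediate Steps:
U(C, d) = -40 + d
W = -4 (W = -5 + 1 = -4)
V = 1/2608 (V = 1/((-40 - 17) + 2665) = 1/(-57 + 2665) = 1/2608 ≈ 0.00038344)
(G + V) + W*(B(3, 2) - 26) = (-903 + 1/2608) - 4*(-5 - 26) = -2355023/2608 - 4*(-31) = -2355023/2608 + 124 = -2031631/2608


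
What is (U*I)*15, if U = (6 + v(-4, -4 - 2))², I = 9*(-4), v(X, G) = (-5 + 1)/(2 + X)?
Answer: -34560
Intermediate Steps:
v(X, G) = -4/(2 + X)
I = -36
U = 64 (U = (6 - 4/(2 - 4))² = (6 - 4/(-2))² = (6 - 4*(-½))² = (6 + 2)² = 8² = 64)
(U*I)*15 = (64*(-36))*15 = -2304*15 = -34560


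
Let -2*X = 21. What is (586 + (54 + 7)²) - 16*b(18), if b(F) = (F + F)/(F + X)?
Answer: 21151/5 ≈ 4230.2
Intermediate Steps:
X = -21/2 (X = -½*21 = -21/2 ≈ -10.500)
b(F) = 2*F/(-21/2 + F) (b(F) = (F + F)/(F - 21/2) = (2*F)/(-21/2 + F) = 2*F/(-21/2 + F))
(586 + (54 + 7)²) - 16*b(18) = (586 + (54 + 7)²) - 64*18/(-21 + 2*18) = (586 + 61²) - 64*18/(-21 + 36) = (586 + 3721) - 64*18/15 = 4307 - 64*18/15 = 4307 - 16*24/5 = 4307 - 384/5 = 21151/5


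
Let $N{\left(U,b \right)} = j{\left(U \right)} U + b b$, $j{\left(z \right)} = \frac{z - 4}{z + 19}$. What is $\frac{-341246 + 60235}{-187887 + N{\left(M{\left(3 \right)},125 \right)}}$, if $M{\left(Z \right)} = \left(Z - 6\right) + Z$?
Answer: $\frac{281011}{172262} \approx 1.6313$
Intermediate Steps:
$M{\left(Z \right)} = -6 + 2 Z$ ($M{\left(Z \right)} = \left(-6 + Z\right) + Z = -6 + 2 Z$)
$j{\left(z \right)} = \frac{-4 + z}{19 + z}$
$N{\left(U,b \right)} = b^{2} + \frac{U \left(-4 + U\right)}{19 + U}$ ($N{\left(U,b \right)} = \frac{-4 + U}{19 + U} U + b b = \frac{U \left(-4 + U\right)}{19 + U} + b^{2} = b^{2} + \frac{U \left(-4 + U\right)}{19 + U}$)
$\frac{-341246 + 60235}{-187887 + N{\left(M{\left(3 \right)},125 \right)}} = \frac{-341246 + 60235}{-187887 + \frac{\left(-6 + 2 \cdot 3\right) \left(-4 + \left(-6 + 2 \cdot 3\right)\right) + 125^{2} \left(19 + \left(-6 + 2 \cdot 3\right)\right)}{19 + \left(-6 + 2 \cdot 3\right)}} = - \frac{281011}{-187887 + \frac{\left(-6 + 6\right) \left(-4 + \left(-6 + 6\right)\right) + 15625 \left(19 + \left(-6 + 6\right)\right)}{19 + \left(-6 + 6\right)}} = - \frac{281011}{-187887 + \frac{0 \left(-4 + 0\right) + 15625 \left(19 + 0\right)}{19 + 0}} = - \frac{281011}{-187887 + \frac{0 \left(-4\right) + 15625 \cdot 19}{19}} = - \frac{281011}{-187887 + \frac{0 + 296875}{19}} = - \frac{281011}{-187887 + \frac{1}{19} \cdot 296875} = - \frac{281011}{-187887 + 15625} = - \frac{281011}{-172262} = \left(-281011\right) \left(- \frac{1}{172262}\right) = \frac{281011}{172262}$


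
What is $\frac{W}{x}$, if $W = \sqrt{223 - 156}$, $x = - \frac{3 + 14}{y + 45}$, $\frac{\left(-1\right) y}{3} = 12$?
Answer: $- \frac{9 \sqrt{67}}{17} \approx -4.3334$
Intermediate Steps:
$y = -36$ ($y = \left(-3\right) 12 = -36$)
$x = - \frac{17}{9}$ ($x = - \frac{3 + 14}{-36 + 45} = - \frac{17}{9} \approx -1.8889$)
$W = \sqrt{67} \approx 8.1853$
$\frac{W}{x} = \frac{\sqrt{67}}{- \frac{17}{9}} = - \frac{9 \sqrt{67}}{17}$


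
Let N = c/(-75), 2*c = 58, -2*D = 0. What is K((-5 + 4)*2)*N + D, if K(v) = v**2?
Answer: -116/75 ≈ -1.5467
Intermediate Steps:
D = 0 (D = -1/2*0 = 0)
c = 29 (c = (1/2)*58 = 29)
N = -29/75 (N = 29/(-75) = 29*(-1/75) = -29/75 ≈ -0.38667)
K((-5 + 4)*2)*N + D = ((-5 + 4)*2)**2*(-29/75) + 0 = (-1*2)**2*(-29/75) + 0 = (-2)**2*(-29/75) + 0 = 4*(-29/75) + 0 = -116/75 + 0 = -116/75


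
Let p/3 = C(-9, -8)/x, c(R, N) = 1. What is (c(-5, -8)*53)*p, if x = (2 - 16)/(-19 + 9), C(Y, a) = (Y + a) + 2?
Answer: -11925/7 ≈ -1703.6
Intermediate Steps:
C(Y, a) = 2 + Y + a
x = 7/5 (x = -14/(-10) = -14*(-⅒) = 7/5 ≈ 1.4000)
p = -225/7 (p = 3*((2 - 9 - 8)/(7/5)) = 3*(-15*5/7) = 3*(-75/7) = -225/7 ≈ -32.143)
(c(-5, -8)*53)*p = (1*53)*(-225/7) = 53*(-225/7) = -11925/7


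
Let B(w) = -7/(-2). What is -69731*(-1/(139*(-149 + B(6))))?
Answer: -139462/40449 ≈ -3.4478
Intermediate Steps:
B(w) = 7/2 (B(w) = -7*(-1/2) = 7/2)
-69731*(-1/(139*(-149 + B(6)))) = -69731*(-1/(139*(-149 + 7/2))) = -69731/((-291/2*(-139))) = -69731/40449/2 = -69731*2/40449 = -139462/40449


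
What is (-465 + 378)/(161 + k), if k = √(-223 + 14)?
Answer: -4669/8710 + 29*I*√209/8710 ≈ -0.53605 + 0.048134*I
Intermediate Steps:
k = I*√209 (k = √(-209) = I*√209 ≈ 14.457*I)
(-465 + 378)/(161 + k) = (-465 + 378)/(161 + I*√209) = -87/(161 + I*√209)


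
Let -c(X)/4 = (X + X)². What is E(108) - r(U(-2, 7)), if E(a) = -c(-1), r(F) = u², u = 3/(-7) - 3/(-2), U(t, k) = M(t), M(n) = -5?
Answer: 2911/196 ≈ 14.852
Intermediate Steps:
c(X) = -16*X² (c(X) = -4*(X + X)² = -4*4*X² = -16*X²)
U(t, k) = -5
u = 15/14 (u = 3*(-⅐) - 3*(-½) = -3/7 + 3/2 = 15/14 ≈ 1.0714)
r(F) = 225/196 (r(F) = (15/14)² = 225/196)
E(a) = 16 (E(a) = -(-16)*(-1)² = -(-16) = -1*(-16) = 16)
E(108) - r(U(-2, 7)) = 16 - 1*225/196 = 16 - 225/196 = 2911/196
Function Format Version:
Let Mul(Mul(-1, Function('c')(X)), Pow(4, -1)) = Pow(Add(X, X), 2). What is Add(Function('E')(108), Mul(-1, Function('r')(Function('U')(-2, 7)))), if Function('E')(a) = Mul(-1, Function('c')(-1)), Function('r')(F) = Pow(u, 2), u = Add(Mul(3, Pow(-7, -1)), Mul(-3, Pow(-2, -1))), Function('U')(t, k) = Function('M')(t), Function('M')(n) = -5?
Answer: Rational(2911, 196) ≈ 14.852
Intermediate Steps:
Function('c')(X) = Mul(-16, Pow(X, 2)) (Function('c')(X) = Mul(-4, Pow(Add(X, X), 2)) = Mul(-4, Pow(Mul(2, X), 2)) = Mul(-4, Mul(4, Pow(X, 2))) = Mul(-16, Pow(X, 2)))
Function('U')(t, k) = -5
u = Rational(15, 14) (u = Add(Mul(3, Rational(-1, 7)), Mul(-3, Rational(-1, 2))) = Add(Rational(-3, 7), Rational(3, 2)) = Rational(15, 14) ≈ 1.0714)
Function('r')(F) = Rational(225, 196) (Function('r')(F) = Pow(Rational(15, 14), 2) = Rational(225, 196))
Function('E')(a) = 16 (Function('E')(a) = Mul(-1, Mul(-16, Pow(-1, 2))) = Mul(-1, Mul(-16, 1)) = Mul(-1, -16) = 16)
Add(Function('E')(108), Mul(-1, Function('r')(Function('U')(-2, 7)))) = Add(16, Mul(-1, Rational(225, 196))) = Add(16, Rational(-225, 196)) = Rational(2911, 196)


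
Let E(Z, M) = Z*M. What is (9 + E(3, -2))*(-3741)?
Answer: -11223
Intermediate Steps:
E(Z, M) = M*Z
(9 + E(3, -2))*(-3741) = (9 - 2*3)*(-3741) = (9 - 6)*(-3741) = 3*(-3741) = -11223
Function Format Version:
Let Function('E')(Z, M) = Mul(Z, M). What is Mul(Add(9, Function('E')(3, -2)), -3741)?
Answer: -11223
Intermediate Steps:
Function('E')(Z, M) = Mul(M, Z)
Mul(Add(9, Function('E')(3, -2)), -3741) = Mul(Add(9, Mul(-2, 3)), -3741) = Mul(Add(9, -6), -3741) = Mul(3, -3741) = -11223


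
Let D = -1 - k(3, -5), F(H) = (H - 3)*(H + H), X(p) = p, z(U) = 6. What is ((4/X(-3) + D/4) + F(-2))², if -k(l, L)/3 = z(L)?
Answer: 75625/144 ≈ 525.17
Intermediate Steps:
k(l, L) = -18 (k(l, L) = -3*6 = -18)
F(H) = 2*H*(-3 + H) (F(H) = (-3 + H)*(2*H) = 2*H*(-3 + H))
D = 17 (D = -1 - 1*(-18) = -1 + 18 = 17)
((4/X(-3) + D/4) + F(-2))² = ((4/(-3) + 17/4) + 2*(-2)*(-3 - 2))² = ((4*(-⅓) + 17*(¼)) + 2*(-2)*(-5))² = ((-4/3 + 17/4) + 20)² = (35/12 + 20)² = (275/12)² = 75625/144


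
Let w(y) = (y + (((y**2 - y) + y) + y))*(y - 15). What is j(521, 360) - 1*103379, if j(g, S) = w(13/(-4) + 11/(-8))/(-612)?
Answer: -10797689129/104448 ≈ -1.0338e+5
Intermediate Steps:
w(y) = (-15 + y)*(y**2 + 2*y) (w(y) = (y + (y**2 + y))*(-15 + y) = (y + (y + y**2))*(-15 + y) = (y**2 + 2*y)*(-15 + y) = (-15 + y)*(y**2 + 2*y))
j(g, S) = 40663/104448 (j(g, S) = ((13/(-4) + 11/(-8))*(-30 + (13/(-4) + 11/(-8))**2 - 13*(13/(-4) + 11/(-8))))/(-612) = ((13*(-1/4) + 11*(-1/8))*(-30 + (13*(-1/4) + 11*(-1/8))**2 - 13*(13*(-1/4) + 11*(-1/8))))*(-1/612) = ((-13/4 - 11/8)*(-30 + (-13/4 - 11/8)**2 - 13*(-13/4 - 11/8)))*(-1/612) = -37*(-30 + (-37/8)**2 - 13*(-37/8))/8*(-1/612) = -37*(-30 + 1369/64 + 481/8)/8*(-1/612) = -37/8*3297/64*(-1/612) = -121989/512*(-1/612) = 40663/104448)
j(521, 360) - 1*103379 = 40663/104448 - 1*103379 = 40663/104448 - 103379 = -10797689129/104448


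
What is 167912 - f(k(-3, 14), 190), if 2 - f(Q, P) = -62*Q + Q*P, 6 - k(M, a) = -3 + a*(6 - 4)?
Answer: 165478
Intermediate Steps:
k(M, a) = 9 - 2*a (k(M, a) = 6 - (-3 + a*(6 - 4)) = 6 - (-3 + a*2) = 6 - (-3 + 2*a) = 6 + (3 - 2*a) = 9 - 2*a)
f(Q, P) = 2 + 62*Q - P*Q (f(Q, P) = 2 - (-62*Q + Q*P) = 2 - (-62*Q + P*Q) = 2 + (62*Q - P*Q) = 2 + 62*Q - P*Q)
167912 - f(k(-3, 14), 190) = 167912 - (2 + 62*(9 - 2*14) - 1*190*(9 - 2*14)) = 167912 - (2 + 62*(9 - 28) - 1*190*(9 - 28)) = 167912 - (2 + 62*(-19) - 1*190*(-19)) = 167912 - (2 - 1178 + 3610) = 167912 - 1*2434 = 167912 - 2434 = 165478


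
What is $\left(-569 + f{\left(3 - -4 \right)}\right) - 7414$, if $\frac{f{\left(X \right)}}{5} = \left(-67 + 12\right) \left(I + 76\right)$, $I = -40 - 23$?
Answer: $-11558$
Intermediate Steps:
$I = -63$ ($I = -40 - 23 = -63$)
$f{\left(X \right)} = -3575$ ($f{\left(X \right)} = 5 \left(-67 + 12\right) \left(-63 + 76\right) = 5 \left(\left(-55\right) 13\right) = 5 \left(-715\right) = -3575$)
$\left(-569 + f{\left(3 - -4 \right)}\right) - 7414 = \left(-569 - 3575\right) - 7414 = -4144 - 7414 = -11558$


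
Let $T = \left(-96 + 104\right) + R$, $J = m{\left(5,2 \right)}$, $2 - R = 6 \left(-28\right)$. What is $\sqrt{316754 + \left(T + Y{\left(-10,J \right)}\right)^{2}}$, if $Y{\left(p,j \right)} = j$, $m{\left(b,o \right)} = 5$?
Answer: $\sqrt{350243} \approx 591.81$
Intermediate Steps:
$R = 170$ ($R = 2 - 6 \left(-28\right) = 2 - -168 = 2 + 168 = 170$)
$J = 5$
$T = 178$ ($T = \left(-96 + 104\right) + 170 = 8 + 170 = 178$)
$\sqrt{316754 + \left(T + Y{\left(-10,J \right)}\right)^{2}} = \sqrt{316754 + \left(178 + 5\right)^{2}} = \sqrt{316754 + 183^{2}} = \sqrt{316754 + 33489} = \sqrt{350243}$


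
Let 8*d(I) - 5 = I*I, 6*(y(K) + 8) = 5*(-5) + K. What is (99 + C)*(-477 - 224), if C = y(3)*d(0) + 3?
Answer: -1593373/24 ≈ -66391.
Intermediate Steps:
y(K) = -73/6 + K/6 (y(K) = -8 + (5*(-5) + K)/6 = -8 + (-25 + K)/6 = -8 + (-25/6 + K/6) = -73/6 + K/6)
d(I) = 5/8 + I²/8 (d(I) = 5/8 + (I*I)/8 = 5/8 + I²/8)
C = -103/24 (C = (-73/6 + (⅙)*3)*(5/8 + (⅛)*0²) + 3 = (-73/6 + ½)*(5/8 + (⅛)*0) + 3 = -35*(5/8 + 0)/3 + 3 = -35/3*5/8 + 3 = -175/24 + 3 = -103/24 ≈ -4.2917)
(99 + C)*(-477 - 224) = (99 - 103/24)*(-477 - 224) = (2273/24)*(-701) = -1593373/24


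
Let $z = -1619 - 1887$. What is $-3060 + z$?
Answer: $-6566$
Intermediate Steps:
$z = -3506$
$-3060 + z = -3060 - 3506 = -6566$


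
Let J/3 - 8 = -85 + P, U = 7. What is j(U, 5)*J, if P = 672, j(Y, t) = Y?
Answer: 12495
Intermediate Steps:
J = 1785 (J = 24 + 3*(-85 + 672) = 24 + 3*587 = 24 + 1761 = 1785)
j(U, 5)*J = 7*1785 = 12495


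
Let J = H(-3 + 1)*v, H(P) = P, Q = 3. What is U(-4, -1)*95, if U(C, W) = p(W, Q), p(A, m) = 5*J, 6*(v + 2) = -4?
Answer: 7600/3 ≈ 2533.3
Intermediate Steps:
v = -8/3 (v = -2 + (⅙)*(-4) = -2 - ⅔ = -8/3 ≈ -2.6667)
J = 16/3 (J = (-3 + 1)*(-8/3) = -2*(-8/3) = 16/3 ≈ 5.3333)
p(A, m) = 80/3 (p(A, m) = 5*(16/3) = 80/3)
U(C, W) = 80/3
U(-4, -1)*95 = (80/3)*95 = 7600/3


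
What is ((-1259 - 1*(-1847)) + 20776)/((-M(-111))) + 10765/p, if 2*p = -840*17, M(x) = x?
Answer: 3363201/17612 ≈ 190.96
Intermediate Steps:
p = -7140 (p = (-840*17)/2 = (-28*510)/2 = (½)*(-14280) = -7140)
((-1259 - 1*(-1847)) + 20776)/((-M(-111))) + 10765/p = ((-1259 - 1*(-1847)) + 20776)/((-1*(-111))) + 10765/(-7140) = ((-1259 + 1847) + 20776)/111 + 10765*(-1/7140) = (588 + 20776)*(1/111) - 2153/1428 = 21364*(1/111) - 2153/1428 = 21364/111 - 2153/1428 = 3363201/17612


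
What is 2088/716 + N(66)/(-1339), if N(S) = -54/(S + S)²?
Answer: 676591881/232011208 ≈ 2.9162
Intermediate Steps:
N(S) = -27/(2*S²) (N(S) = -54*1/(4*S²) = -27/(2*S²))
2088/716 + N(66)/(-1339) = 2088/716 - 27/2/66²/(-1339) = 2088*(1/716) - 27/2*1/4356*(-1/1339) = 522/179 - 3/968*(-1/1339) = 522/179 + 3/1296152 = 676591881/232011208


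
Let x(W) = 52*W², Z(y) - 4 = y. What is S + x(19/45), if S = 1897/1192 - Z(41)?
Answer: -82403351/2413800 ≈ -34.138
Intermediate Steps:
Z(y) = 4 + y
S = -51743/1192 (S = 1897/1192 - (4 + 41) = 1897*(1/1192) - 1*45 = 1897/1192 - 45 = -51743/1192 ≈ -43.409)
S + x(19/45) = -51743/1192 + 52*(19/45)² = -51743/1192 + 52*(361/2025) = -51743/1192 + 18772/2025 = -82403351/2413800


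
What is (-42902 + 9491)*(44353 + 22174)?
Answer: -2222733597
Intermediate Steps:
(-42902 + 9491)*(44353 + 22174) = -33411*66527 = -2222733597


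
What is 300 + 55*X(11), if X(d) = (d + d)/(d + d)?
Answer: 355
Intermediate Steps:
X(d) = 1 (X(d) = (2*d)/((2*d)) = (2*d)*(1/(2*d)) = 1)
300 + 55*X(11) = 300 + 55*1 = 300 + 55 = 355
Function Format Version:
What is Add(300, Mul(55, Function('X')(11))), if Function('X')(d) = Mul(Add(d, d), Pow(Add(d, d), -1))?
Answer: 355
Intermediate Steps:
Function('X')(d) = 1 (Function('X')(d) = Mul(Mul(2, d), Pow(Mul(2, d), -1)) = Mul(Mul(2, d), Mul(Rational(1, 2), Pow(d, -1))) = 1)
Add(300, Mul(55, Function('X')(11))) = Add(300, Mul(55, 1)) = Add(300, 55) = 355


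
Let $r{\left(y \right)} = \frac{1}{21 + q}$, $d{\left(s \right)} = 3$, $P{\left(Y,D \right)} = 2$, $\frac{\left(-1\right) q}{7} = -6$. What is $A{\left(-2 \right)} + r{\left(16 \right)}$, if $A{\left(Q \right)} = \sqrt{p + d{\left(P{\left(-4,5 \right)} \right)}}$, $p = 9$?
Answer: $\frac{1}{63} + 2 \sqrt{3} \approx 3.48$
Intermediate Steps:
$q = 42$ ($q = \left(-7\right) \left(-6\right) = 42$)
$A{\left(Q \right)} = 2 \sqrt{3}$ ($A{\left(Q \right)} = \sqrt{9 + 3} = \sqrt{12} = 2 \sqrt{3}$)
$r{\left(y \right)} = \frac{1}{63}$ ($r{\left(y \right)} = \frac{1}{21 + 42} = \frac{1}{63}$)
$A{\left(-2 \right)} + r{\left(16 \right)} = 2 \sqrt{3} + \frac{1}{63} = \frac{1}{63} + 2 \sqrt{3}$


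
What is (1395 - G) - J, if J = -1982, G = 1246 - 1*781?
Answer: 2912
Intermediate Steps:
G = 465 (G = 1246 - 781 = 465)
(1395 - G) - J = (1395 - 1*465) - 1*(-1982) = (1395 - 465) + 1982 = 930 + 1982 = 2912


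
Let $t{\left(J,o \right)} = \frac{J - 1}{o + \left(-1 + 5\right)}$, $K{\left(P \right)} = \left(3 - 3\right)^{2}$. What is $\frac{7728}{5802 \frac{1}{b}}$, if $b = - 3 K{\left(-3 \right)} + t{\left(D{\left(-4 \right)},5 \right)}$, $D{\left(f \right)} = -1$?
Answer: $- \frac{2576}{8703} \approx -0.29599$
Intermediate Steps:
$K{\left(P \right)} = 0$ ($K{\left(P \right)} = 0^{2} = 0$)
$t{\left(J,o \right)} = \frac{-1 + J}{4 + o}$ ($t{\left(J,o \right)} = \frac{-1 + J}{o + 4} = \frac{-1 + J}{4 + o}$)
$b = - \frac{2}{9}$ ($b = \left(-3\right) 0 + \frac{-1 - 1}{4 + 5} = 0 + \frac{1}{9} \left(-2\right) = 0 - \frac{2}{9} = - \frac{2}{9} \approx -0.22222$)
$\frac{7728}{5802 \frac{1}{b}} = \frac{7728}{5802 \frac{1}{- \frac{2}{9}}} = \frac{7728}{5802 \left(- \frac{9}{2}\right)} = \frac{7728}{-26109} = 7728 \left(- \frac{1}{26109}\right) = - \frac{2576}{8703}$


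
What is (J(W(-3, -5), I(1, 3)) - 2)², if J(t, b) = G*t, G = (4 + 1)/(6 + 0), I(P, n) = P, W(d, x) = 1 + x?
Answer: 256/9 ≈ 28.444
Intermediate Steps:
G = ⅚ (G = 5/6 = 5*(⅙) = ⅚ ≈ 0.83333)
J(t, b) = 5*t/6
(J(W(-3, -5), I(1, 3)) - 2)² = (5*(1 - 5)/6 - 2)² = ((⅚)*(-4) - 2)² = (-10/3 - 2)² = (-16/3)² = 256/9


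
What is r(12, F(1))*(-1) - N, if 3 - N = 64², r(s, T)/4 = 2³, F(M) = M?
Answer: 4061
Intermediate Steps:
r(s, T) = 32 (r(s, T) = 4*2³ = 4*8 = 32)
N = -4093 (N = 3 - 1*64² = 3 - 1*4096 = 3 - 4096 = -4093)
r(12, F(1))*(-1) - N = 32*(-1) - 1*(-4093) = -32 + 4093 = 4061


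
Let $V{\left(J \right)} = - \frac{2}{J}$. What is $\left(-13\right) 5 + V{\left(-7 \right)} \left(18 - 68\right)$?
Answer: $- \frac{555}{7} \approx -79.286$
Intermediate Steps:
$\left(-13\right) 5 + V{\left(-7 \right)} \left(18 - 68\right) = \left(-13\right) 5 + - \frac{2}{-7} \left(18 - 68\right) = -65 + \left(-2\right) \left(- \frac{1}{7}\right) \left(18 - 68\right) = -65 + \frac{2 \left(18 - 68\right)}{7} = -65 + \frac{2}{7} \left(-50\right) = -65 - \frac{100}{7} = - \frac{555}{7}$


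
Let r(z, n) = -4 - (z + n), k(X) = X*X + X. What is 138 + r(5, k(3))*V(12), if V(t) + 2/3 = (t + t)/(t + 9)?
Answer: 128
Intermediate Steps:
k(X) = X + X² (k(X) = X² + X = X + X²)
V(t) = -⅔ + 2*t/(9 + t) (V(t) = -⅔ + (t + t)/(t + 9) = -⅔ + (2*t)/(9 + t) = -⅔ + 2*t/(9 + t))
r(z, n) = -4 - n - z (r(z, n) = -4 - (n + z) = -4 + (-n - z) = -4 - n - z)
138 + r(5, k(3))*V(12) = 138 + (-4 - 3*(1 + 3) - 1*5)*(2*(-9 + 2*12)/(3*(9 + 12))) = 138 + (-4 - 3*4 - 5)*((⅔)*(-9 + 24)/21) = 138 + (-4 - 1*12 - 5)*((⅔)*(1/21)*15) = 138 + (-4 - 12 - 5)*(10/21) = 138 - 21*10/21 = 138 - 10 = 128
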